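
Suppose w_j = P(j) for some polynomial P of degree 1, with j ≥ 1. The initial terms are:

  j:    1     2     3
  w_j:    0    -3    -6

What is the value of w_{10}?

-27

1st diffs: -3, -3 (constant).
So w_j = -3j + 3.
Evaluating at j = 10 gives w_{10} = -27.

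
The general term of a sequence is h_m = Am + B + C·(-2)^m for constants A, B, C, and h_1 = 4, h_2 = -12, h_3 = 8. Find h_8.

The three given values yield: A + B - 2C = 4; 2A + B + 4C = -12; 3A + B - 8C = 8.
Subtracting the first from the second: A + 6C = -16.
Subtracting the second from the third: A - 12C = 20.
Solving: C = -2, A = -4, then B = 4.
Therefore h_8 = -32 + 4 + (-2)·256 = -540.

-540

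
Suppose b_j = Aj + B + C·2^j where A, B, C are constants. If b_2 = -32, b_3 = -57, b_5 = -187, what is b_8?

-1322

Write the equations: 2A + B + 4C = -32; 3A + B + 8C = -57; 5A + B + 32C = -187.
Subtracting the first from the second: A + 4C = -25.
Subtracting the second from the third: 2A + 24C = -130.
Solving: C = -5, A = -5, then B = -2.
Hence b_8 = -5·8 + (-2) + (-5)·256 = -1322.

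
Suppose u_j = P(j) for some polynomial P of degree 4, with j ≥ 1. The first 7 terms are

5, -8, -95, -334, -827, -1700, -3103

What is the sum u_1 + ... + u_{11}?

1st diffs: -13, -87, -239, -493, -873, -1403.
2nd diffs: -74, -152, -254, -380, -530.
3rd diffs: -78, -102, -126, -150.
4th diffs: -24, -24, -24 (constant).
Newton forward-difference form: u_j = 5 + (-13)·C(j-1,1) + (-74)·C(j-1,2) + (-78)·C(j-1,3) + (-24)·C(j-1,4).
Continuing: -5210, -8219, -12352, -17855.
Summing j = 1..11 (11 terms) gives -49698.

-49698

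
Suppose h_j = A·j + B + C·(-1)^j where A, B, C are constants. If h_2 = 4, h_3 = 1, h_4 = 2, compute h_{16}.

-10

Plug in j = 2, 3, 4: 2A + B + C = 4; 3A + B - C = 1; 4A + B + C = 2.
Subtracting the first from the second: A - 2C = -3.
Subtracting the second from the third: A + 2C = 1.
Solving: C = 1, A = -1, then B = 5.
Hence h_{16} = -1·16 + 5 + 1·1 = -10.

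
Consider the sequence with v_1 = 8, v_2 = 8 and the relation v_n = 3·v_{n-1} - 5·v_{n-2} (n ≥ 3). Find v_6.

-112

v_3 = -16; v_4 = -88; v_5 = -184; v_6 = -112.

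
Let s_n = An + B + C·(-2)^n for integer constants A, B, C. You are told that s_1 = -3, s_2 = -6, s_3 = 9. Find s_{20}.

Plug in n = 1, 2, 3: A + B - 2C = -3; 2A + B + 4C = -6; 3A + B - 8C = 9.
Subtracting the first from the second: A + 6C = -3.
Subtracting the second from the third: A - 12C = 15.
Solving: C = -1, A = 3, then B = -8.
Hence s_{20} = 3·20 + (-8) + (-1)·1048576 = -1048524.

-1048524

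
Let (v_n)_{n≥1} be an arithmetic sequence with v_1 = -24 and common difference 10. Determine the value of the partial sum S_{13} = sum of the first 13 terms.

v_n = -24 + (n - 1)·10.
v_{13} = 96; S = 13·(-24 + 96)/2 = 468.

468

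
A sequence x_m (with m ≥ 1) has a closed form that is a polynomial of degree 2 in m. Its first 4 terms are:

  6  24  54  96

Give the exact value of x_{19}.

1st diffs: 18, 30, 42.
2nd diffs: 12, 12 (constant).
Newton forward-difference form: x_m = 6 + 18·C(m-1,1) + 12·C(m-1,2).
At m = 19: m-1 = 18, so x_{19} = 6 + 324 + 1836 = 2166.

2166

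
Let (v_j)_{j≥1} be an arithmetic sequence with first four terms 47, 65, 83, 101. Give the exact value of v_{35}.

Common difference d = 18.
v_j = 47 + (j - 1)·18.
v_{35} = 47 + 34·18 = 659.

659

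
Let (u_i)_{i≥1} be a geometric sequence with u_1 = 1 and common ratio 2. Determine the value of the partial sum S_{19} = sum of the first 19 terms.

524287

u_i = 1·2^(i-1).
S = 1·(2^19 - 1)/(2 - 1) = 1·(524288 - 1)/(1) = 524287.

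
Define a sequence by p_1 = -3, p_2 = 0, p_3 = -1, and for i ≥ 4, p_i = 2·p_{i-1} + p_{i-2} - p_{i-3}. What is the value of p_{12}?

Iterate the recurrence:
p_4 = 1; p_5 = 1; p_6 = 4; p_7 = 8; p_8 = 19; p_9 = 42; p_{10} = 95; p_{11} = 213; p_{12} = 479.

479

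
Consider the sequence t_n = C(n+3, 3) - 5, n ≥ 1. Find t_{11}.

C(14, 3) = 364, so t_{11} = 359.

359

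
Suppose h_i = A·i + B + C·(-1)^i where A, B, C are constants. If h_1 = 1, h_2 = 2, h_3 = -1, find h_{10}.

Write the equations: A + B - C = 1; 2A + B + C = 2; 3A + B - C = -1.
Subtracting the first from the second: A + 2C = 1.
Subtracting the second from the third: A - 2C = -3.
Solving: C = 1, A = -1, then B = 3.
Hence h_{10} = -1·10 + 3 + 1·1 = -6.

-6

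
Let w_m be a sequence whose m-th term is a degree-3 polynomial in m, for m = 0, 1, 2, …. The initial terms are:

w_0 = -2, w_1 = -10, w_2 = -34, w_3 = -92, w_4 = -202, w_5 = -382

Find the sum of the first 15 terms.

-32720

1st diffs: -8, -24, -58, -110, -180.
2nd diffs: -16, -34, -52, -70.
3rd diffs: -18, -18, -18 (constant).
Newton forward-difference form: w_m = -2 + (-8)·C(m,1) + (-16)·C(m,2) + (-18)·C(m,3).
Continuing: …, -650, -1024, -1522, -2162, …, w_{14} = -8122.
Summing m = 0..14 (15 terms) gives -32720.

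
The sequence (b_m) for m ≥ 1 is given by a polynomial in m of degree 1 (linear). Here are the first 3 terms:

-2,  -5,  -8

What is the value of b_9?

-26

1st diffs: -3, -3 (constant).
So b_m = -3m + 1.
Evaluating at m = 9 gives b_9 = -26.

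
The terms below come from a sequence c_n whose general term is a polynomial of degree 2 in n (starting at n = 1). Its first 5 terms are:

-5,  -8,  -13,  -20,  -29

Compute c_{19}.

-365

1st diffs: -3, -5, -7, -9.
2nd diffs: -2, -2, -2 (constant).
Newton forward-difference form: c_n = -5 + (-3)·C(n-1,1) + (-2)·C(n-1,2).
At n = 19: n-1 = 18, so c_{19} = -5 - 54 - 306 = -365.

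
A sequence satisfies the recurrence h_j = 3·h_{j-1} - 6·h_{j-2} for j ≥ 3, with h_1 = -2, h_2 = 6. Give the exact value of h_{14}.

-520506

Iterate the recurrence:
h_3 = 30  h_4 = 54  h_5 = -18  …  h_{11} = 25758  h_{12} = -18954  h_{13} = -211410  h_{14} = -520506.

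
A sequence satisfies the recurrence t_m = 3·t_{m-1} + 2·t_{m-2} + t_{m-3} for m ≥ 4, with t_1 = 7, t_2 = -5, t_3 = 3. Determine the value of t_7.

Iterate the recurrence:
t_4 = 6;  t_5 = 19;  t_6 = 72;  t_7 = 260.

260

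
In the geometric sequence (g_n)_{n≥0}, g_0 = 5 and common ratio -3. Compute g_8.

32805

g_n = 5·(-3)^(n-0).
g_8 = 5·(-3)^8 = 32805.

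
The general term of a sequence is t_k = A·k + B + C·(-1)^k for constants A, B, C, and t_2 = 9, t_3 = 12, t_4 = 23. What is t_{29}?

194

At k = 2, 3, 4: 2A + B + C = 9; 3A + B - C = 12; 4A + B + C = 23.
Subtracting the first from the second: A - 2C = 3.
Subtracting the second from the third: A + 2C = 11.
Solving: C = 2, A = 7, then B = -7.
Therefore t_{29} = 203 + (-7) + 2·(-1) = 194.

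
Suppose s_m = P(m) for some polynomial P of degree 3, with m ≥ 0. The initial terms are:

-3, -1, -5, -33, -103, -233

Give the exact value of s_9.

1st diffs: 2, -4, -28, -70, -130.
2nd diffs: -6, -24, -42, -60.
3rd diffs: -18, -18, -18 (constant).
So s_m = -3m^3 + 6m^2 - m - 3.
Evaluating at m = 9 gives s_9 = -1713.

-1713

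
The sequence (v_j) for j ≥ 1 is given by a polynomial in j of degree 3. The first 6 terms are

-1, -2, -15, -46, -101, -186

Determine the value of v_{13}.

-2125

1st diffs: -1, -13, -31, -55, -85.
2nd diffs: -12, -18, -24, -30.
3rd diffs: -6, -6, -6 (constant).
So v_j = -j^3 + 6j - 6.
Evaluating at j = 13 gives v_{13} = -2125.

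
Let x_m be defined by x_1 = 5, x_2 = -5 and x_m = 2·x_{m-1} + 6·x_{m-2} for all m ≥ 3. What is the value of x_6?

Iterate the recurrence:
x_3 = 20;  x_4 = 10;  x_5 = 140;  x_6 = 340.

340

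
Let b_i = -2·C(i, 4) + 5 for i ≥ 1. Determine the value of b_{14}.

C(14, 4) = 1001, so b_{14} = -1997.

-1997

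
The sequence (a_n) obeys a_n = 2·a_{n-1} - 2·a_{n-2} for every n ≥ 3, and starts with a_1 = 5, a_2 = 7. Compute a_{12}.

Iterate the recurrence:
a_3 = 4; a_4 = -6; a_5 = -20; a_6 = -28; a_7 = -16; a_8 = 24; a_9 = 80; a_{10} = 112; a_{11} = 64; a_{12} = -96.

-96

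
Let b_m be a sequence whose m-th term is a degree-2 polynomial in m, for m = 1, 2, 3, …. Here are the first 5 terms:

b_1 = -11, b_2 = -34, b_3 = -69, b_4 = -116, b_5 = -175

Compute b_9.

1st diffs: -23, -35, -47, -59.
2nd diffs: -12, -12, -12 (constant).
So b_m = -6m^2 - 5m.
Evaluating at m = 9 gives b_9 = -531.

-531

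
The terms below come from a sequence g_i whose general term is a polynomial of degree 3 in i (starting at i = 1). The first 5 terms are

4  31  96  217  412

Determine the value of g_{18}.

1st diffs: 27, 65, 121, 195.
2nd diffs: 38, 56, 74.
3rd diffs: 18, 18 (constant).
So g_i = 3i^3 + i^2 + 3i - 3.
Evaluating at i = 18 gives g_{18} = 17871.

17871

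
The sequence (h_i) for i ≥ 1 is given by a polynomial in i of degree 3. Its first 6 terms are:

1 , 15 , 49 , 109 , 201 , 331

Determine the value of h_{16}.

1st diffs: 14, 34, 60, 92, 130.
2nd diffs: 20, 26, 32, 38.
3rd diffs: 6, 6, 6 (constant).
Newton forward-difference form: h_i = 1 + 14·C(i-1,1) + 20·C(i-1,2) + 6·C(i-1,3).
At i = 16: i-1 = 15, so h_{16} = 1 + 210 + 2100 + 2730 = 5041.

5041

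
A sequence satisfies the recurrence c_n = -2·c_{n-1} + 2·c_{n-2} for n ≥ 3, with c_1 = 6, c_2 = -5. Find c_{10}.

Iterate the recurrence:
c_3 = 22, c_4 = -54, c_5 = 152, c_6 = -412, c_7 = 1128, c_8 = -3080, c_9 = 8416, c_{10} = -22992.

-22992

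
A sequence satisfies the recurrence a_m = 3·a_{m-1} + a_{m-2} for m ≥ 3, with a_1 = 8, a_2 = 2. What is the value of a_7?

a_3 = 14  a_4 = 44  a_5 = 146  a_6 = 482  a_7 = 1592.

1592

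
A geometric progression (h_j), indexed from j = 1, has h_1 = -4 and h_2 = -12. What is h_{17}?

-172186884

Common ratio r = 3.
h_j = (-4)·3^(j-1).
h_{17} = (-4)·3^16 = -172186884.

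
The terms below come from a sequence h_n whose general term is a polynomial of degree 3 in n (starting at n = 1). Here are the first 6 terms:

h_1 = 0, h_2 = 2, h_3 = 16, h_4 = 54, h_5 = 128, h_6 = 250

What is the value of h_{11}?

2000

1st diffs: 2, 14, 38, 74, 122.
2nd diffs: 12, 24, 36, 48.
3rd diffs: 12, 12, 12 (constant).
So h_n = 2n^3 - 6n^2 + 6n - 2.
Evaluating at n = 11 gives h_{11} = 2000.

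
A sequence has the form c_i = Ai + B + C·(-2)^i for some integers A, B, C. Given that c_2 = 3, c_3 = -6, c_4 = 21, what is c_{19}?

Write the equations: 2A + B + 4C = 3; 3A + B - 8C = -6; 4A + B + 16C = 21.
Subtracting the first from the second: A - 12C = -9.
Subtracting the second from the third: A + 24C = 27.
Solving: C = 1, A = 3, then B = -7.
Therefore c_{19} = 57 + (-7) + 1·(-524288) = -524238.

-524238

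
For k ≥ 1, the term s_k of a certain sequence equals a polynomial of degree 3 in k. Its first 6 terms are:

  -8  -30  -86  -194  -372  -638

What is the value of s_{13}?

1st diffs: -22, -56, -108, -178, -266.
2nd diffs: -34, -52, -70, -88.
3rd diffs: -18, -18, -18 (constant).
So s_k = -3k^3 + k^2 - 4k - 2.
Evaluating at k = 13 gives s_{13} = -6476.

-6476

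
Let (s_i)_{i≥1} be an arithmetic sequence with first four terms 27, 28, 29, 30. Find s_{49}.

75

Common difference d = 1.
s_i = 27 + (i - 1)·1.
s_{49} = 27 + 48·1 = 75.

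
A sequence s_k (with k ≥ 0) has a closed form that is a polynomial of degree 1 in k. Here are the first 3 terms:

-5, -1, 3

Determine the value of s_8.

27

1st diffs: 4, 4 (constant).
So s_k = 4k - 5.
Evaluating at k = 8 gives s_8 = 27.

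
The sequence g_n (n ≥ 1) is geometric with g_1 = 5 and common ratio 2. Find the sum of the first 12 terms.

20475

g_n = 5·2^(n-1).
S = 5·(2^12 - 1)/(2 - 1) = 5·(4096 - 1)/(1) = 20475.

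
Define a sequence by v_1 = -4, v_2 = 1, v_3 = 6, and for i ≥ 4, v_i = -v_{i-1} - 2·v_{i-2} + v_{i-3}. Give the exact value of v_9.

129

Step forward from the initial values:
v_4 = -12;  v_5 = 1;  v_6 = 29;  v_7 = -43;  v_8 = -14;  v_9 = 129.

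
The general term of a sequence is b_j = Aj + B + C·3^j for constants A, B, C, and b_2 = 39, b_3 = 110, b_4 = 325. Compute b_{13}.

6377284

Plug in j = 2, 3, 4: 2A + B + 9C = 39; 3A + B + 27C = 110; 4A + B + 81C = 325.
Subtracting the first from the second: A + 18C = 71.
Subtracting the second from the third: A + 54C = 215.
Solving: C = 4, A = -1, then B = 5.
Hence b_{13} = -1·13 + 5 + 4·1594323 = 6377284.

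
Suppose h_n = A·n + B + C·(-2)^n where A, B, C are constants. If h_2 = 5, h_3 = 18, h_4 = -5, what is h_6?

-51

The three given values yield: 2A + B + 4C = 5; 3A + B - 8C = 18; 4A + B + 16C = -5.
Subtracting the first from the second: A - 12C = 13.
Subtracting the second from the third: A + 24C = -23.
Solving: C = -1, A = 1, then B = 7.
So h_n = 1·n + 7 + (-1)·(-2)^n; at n=6 this is -51.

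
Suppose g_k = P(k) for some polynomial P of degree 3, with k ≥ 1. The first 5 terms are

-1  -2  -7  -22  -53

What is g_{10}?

1st diffs: -1, -5, -15, -31.
2nd diffs: -4, -10, -16.
3rd diffs: -6, -6 (constant).
Newton forward-difference form: g_k = -1 + (-1)·C(k-1,1) + (-4)·C(k-1,2) + (-6)·C(k-1,3).
At k = 10: k-1 = 9, so g_{10} = -1 - 9 - 144 - 504 = -658.

-658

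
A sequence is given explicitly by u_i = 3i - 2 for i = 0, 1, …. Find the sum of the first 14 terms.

Over i = 0..13: Σi = 91.
Total = (3)·91 + (-2)·14 = 245.

245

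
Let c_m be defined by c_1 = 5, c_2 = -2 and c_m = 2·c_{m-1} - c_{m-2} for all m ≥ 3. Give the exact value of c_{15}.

Applying the relation repeatedly:
c_3 = -9; c_4 = -16; c_5 = -23; …; c_{12} = -72; c_{13} = -79; c_{14} = -86; c_{15} = -93.
(Characteristic roots are 1 and 1.)

-93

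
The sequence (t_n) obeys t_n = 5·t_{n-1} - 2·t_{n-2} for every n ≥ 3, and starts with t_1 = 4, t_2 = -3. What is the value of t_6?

-2277

Compute successive terms:
t_3 = -23  t_4 = -109  t_5 = -499  t_6 = -2277.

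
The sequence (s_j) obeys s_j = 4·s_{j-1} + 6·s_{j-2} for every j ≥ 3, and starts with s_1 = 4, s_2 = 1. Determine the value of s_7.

Compute successive terms:
s_3 = 28;  s_4 = 118;  s_5 = 640;  s_6 = 3268;  s_7 = 16912.

16912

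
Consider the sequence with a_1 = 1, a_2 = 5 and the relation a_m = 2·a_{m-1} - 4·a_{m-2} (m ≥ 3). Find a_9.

384

Step forward from the initial values:
a_3 = 6, a_4 = -8, a_5 = -40, a_6 = -48, a_7 = 64, a_8 = 320, a_9 = 384.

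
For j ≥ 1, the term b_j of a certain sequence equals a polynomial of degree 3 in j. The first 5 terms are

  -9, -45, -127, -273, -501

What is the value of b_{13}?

1st diffs: -36, -82, -146, -228.
2nd diffs: -46, -64, -82.
3rd diffs: -18, -18 (constant).
So b_j = -3j^3 - 5j^2 - 1.
Evaluating at j = 13 gives b_{13} = -7437.

-7437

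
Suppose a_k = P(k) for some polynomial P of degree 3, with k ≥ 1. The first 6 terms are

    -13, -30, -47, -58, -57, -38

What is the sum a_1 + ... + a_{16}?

1st diffs: -17, -17, -11, 1, 19.
2nd diffs: 0, 6, 12, 18.
3rd diffs: 6, 6, 6 (constant).
Newton forward-difference form: a_k = -13 + (-17)·C(k-1,1) + 6·C(k-1,3).
Continuing: …, 5, 78, 187, 338, …, a_{16} = 2462.
Summing k = 1..16 (16 terms) gives 8672.

8672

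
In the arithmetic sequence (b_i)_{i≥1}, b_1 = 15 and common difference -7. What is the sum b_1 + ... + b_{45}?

b_i = 15 + (i - 1)·(-7).
b_{45} = -293; S = 45·(15 + (-293))/2 = -6255.

-6255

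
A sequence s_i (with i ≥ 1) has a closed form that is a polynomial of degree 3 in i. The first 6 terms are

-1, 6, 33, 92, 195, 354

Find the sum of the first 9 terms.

3435

1st diffs: 7, 27, 59, 103, 159.
2nd diffs: 20, 32, 44, 56.
3rd diffs: 12, 12, 12 (constant).
Newton forward-difference form: s_i = -1 + 7·C(i-1,1) + 20·C(i-1,2) + 12·C(i-1,3).
Continuing: 581, 888, 1287.
Summing i = 1..9 (9 terms) gives 3435.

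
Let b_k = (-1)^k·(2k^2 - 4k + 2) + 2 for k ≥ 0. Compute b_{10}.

(-1)^10 = 1; 2k^2 - 4k + 2 at k=10 is 162; so b_{10} = 164.

164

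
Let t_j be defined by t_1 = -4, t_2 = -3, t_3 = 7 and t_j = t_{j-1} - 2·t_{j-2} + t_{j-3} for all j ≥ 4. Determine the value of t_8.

36

t_4 = 9, t_5 = -8, t_6 = -19, t_7 = 6, t_8 = 36.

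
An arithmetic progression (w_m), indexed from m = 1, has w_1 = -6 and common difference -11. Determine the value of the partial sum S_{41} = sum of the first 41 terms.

-9266

w_m = -6 + (m - 1)·(-11).
w_{41} = -446; S = 41·(-6 + (-446))/2 = -9266.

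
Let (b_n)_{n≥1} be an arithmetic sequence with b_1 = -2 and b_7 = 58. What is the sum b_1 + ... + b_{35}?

5880

Common difference d = (58 - (-2)) / (7 - 1) = 10.
b_n = -2 + (n - 1)·10.
b_{35} = 338; S = 35·(-2 + 338)/2 = 5880.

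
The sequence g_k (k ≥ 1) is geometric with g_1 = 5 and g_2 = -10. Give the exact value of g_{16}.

Common ratio r = -2.
g_k = 5·(-2)^(k-1).
g_{16} = 5·(-2)^15 = -163840.

-163840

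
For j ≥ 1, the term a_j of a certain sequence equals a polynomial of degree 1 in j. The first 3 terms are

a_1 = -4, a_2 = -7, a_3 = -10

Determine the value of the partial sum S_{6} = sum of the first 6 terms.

1st diffs: -3, -3 (constant).
So a_j = -3j - 1.
Continuing: -13, -16, -19.
Summing j = 1..6 (6 terms) gives -69.

-69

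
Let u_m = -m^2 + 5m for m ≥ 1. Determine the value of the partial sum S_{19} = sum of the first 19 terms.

Over m = 1..19: Σm = 190, Σm² = 2470.
Total = (-1)·2470 + (5)·190 = -1520.

-1520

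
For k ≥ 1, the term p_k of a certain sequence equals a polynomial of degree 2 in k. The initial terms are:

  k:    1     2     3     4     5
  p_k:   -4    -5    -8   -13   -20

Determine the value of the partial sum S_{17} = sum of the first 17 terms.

1st diffs: -1, -3, -5, -7.
2nd diffs: -2, -2, -2 (constant).
So p_k = -k^2 + 2k - 5.
Continuing: …, -29, -40, -53, -68, …, p_{17} = -260.
Summing k = 1..17 (17 terms) gives -1564.

-1564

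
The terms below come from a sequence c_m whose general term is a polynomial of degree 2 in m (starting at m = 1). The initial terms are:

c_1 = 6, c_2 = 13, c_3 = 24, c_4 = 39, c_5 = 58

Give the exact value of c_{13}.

1st diffs: 7, 11, 15, 19.
2nd diffs: 4, 4, 4 (constant).
So c_m = 2m^2 + m + 3.
Evaluating at m = 13 gives c_{13} = 354.

354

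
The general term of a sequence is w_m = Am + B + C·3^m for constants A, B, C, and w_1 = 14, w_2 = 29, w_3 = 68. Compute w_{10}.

118133

At m = 1, 2, 3: A + B + 3C = 14; 2A + B + 9C = 29; 3A + B + 27C = 68.
Subtracting the first from the second: A + 6C = 15.
Subtracting the second from the third: A + 18C = 39.
Solving: C = 2, A = 3, then B = 5.
So w_m = 3·m + 5 + 2·3^m; at m=10 this is 118133.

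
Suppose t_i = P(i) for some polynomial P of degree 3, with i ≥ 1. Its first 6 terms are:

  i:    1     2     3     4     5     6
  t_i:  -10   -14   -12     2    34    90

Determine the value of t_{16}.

3290

1st diffs: -4, 2, 14, 32, 56.
2nd diffs: 6, 12, 18, 24.
3rd diffs: 6, 6, 6 (constant).
Newton forward-difference form: t_i = -10 + (-4)·C(i-1,1) + 6·C(i-1,2) + 6·C(i-1,3).
At i = 16: i-1 = 15, so t_{16} = -10 - 60 + 630 + 2730 = 3290.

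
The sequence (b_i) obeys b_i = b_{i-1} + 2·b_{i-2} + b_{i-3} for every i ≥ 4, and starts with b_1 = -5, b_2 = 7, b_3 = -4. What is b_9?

103

Iterate the recurrence:
b_4 = 5, b_5 = 4, b_6 = 10, b_7 = 23, b_8 = 47, b_9 = 103.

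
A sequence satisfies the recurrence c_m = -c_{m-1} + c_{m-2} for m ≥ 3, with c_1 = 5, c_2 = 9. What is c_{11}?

-325

Iterate the recurrence:
c_3 = -4; c_4 = 13; c_5 = -17; c_6 = 30; c_7 = -47; c_8 = 77; c_9 = -124; c_{10} = 201; c_{11} = -325.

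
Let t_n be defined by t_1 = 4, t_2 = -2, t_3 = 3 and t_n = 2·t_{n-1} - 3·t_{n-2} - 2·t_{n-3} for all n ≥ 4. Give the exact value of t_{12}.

188

Applying the relation repeatedly:
t_4 = 4, t_5 = 3, t_6 = -12, t_7 = -41, t_8 = -52, t_9 = 43, t_{10} = 324, t_{11} = 623, t_{12} = 188.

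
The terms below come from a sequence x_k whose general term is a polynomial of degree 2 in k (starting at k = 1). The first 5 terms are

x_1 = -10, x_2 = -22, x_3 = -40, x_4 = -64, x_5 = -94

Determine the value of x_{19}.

1st diffs: -12, -18, -24, -30.
2nd diffs: -6, -6, -6 (constant).
So x_k = -3k^2 - 3k - 4.
Evaluating at k = 19 gives x_{19} = -1144.

-1144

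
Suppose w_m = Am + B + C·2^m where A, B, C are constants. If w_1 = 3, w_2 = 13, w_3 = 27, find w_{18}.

524389

Plug in m = 1, 2, 3: A + B + 2C = 3; 2A + B + 4C = 13; 3A + B + 8C = 27.
Subtracting the first from the second: A + 2C = 10.
Subtracting the second from the third: A + 4C = 14.
Solving: C = 2, A = 6, then B = -7.
So w_m = 6·m + (-7) + 2·2^m; at m=18 this is 524389.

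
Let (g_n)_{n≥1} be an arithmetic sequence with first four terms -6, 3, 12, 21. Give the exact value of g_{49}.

Common difference d = 9.
g_n = -6 + (n - 1)·9.
g_{49} = -6 + 48·9 = 426.

426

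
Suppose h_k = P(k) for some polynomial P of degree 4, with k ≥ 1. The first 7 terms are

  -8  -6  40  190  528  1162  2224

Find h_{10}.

1st diffs: 2, 46, 150, 338, 634, 1062.
2nd diffs: 44, 104, 188, 296, 428.
3rd diffs: 60, 84, 108, 132.
4th diffs: 24, 24, 24 (constant).
So h_k = k^4 - 3k^2 - 4k - 2.
Evaluating at k = 10 gives h_{10} = 9658.

9658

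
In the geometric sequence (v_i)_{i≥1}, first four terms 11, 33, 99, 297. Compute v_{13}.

5845851

Common ratio r = 3.
v_i = 11·3^(i-1).
v_{13} = 11·3^12 = 5845851.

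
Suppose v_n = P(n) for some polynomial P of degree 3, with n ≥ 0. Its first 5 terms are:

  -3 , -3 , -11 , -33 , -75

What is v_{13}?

1st diffs: 0, -8, -22, -42.
2nd diffs: -8, -14, -20.
3rd diffs: -6, -6 (constant).
Newton forward-difference form: v_n = -3 + (-8)·C(n,2) + (-6)·C(n,3).
At n = 13: n = 13, so v_{13} = -3 - 624 - 1716 = -2343.

-2343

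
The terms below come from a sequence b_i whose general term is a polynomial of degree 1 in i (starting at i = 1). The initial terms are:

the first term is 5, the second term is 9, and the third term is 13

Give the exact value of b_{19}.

1st diffs: 4, 4 (constant).
So b_i = 4i + 1.
Evaluating at i = 19 gives b_{19} = 77.

77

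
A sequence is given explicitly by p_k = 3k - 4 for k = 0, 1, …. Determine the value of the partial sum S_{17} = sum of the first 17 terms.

340

Over k = 0..16: Σk = 136.
Total = (3)·136 + (-4)·17 = 340.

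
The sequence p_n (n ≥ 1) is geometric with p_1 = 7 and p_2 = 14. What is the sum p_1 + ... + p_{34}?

Common ratio r = 2.
p_n = 7·2^(n-1).
S = 7·(2^34 - 1)/(2 - 1) = 7·(17179869184 - 1)/(1) = 120259084281.

120259084281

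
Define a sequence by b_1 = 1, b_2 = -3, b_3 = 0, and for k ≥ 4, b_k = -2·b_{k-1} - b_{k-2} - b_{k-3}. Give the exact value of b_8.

Applying the relation repeatedly:
b_4 = 2, b_5 = -1, b_6 = 0, b_7 = -1, b_8 = 3.

3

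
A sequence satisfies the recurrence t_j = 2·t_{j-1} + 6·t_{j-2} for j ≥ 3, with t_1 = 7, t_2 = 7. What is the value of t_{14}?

Applying the relation repeatedly:
t_3 = 56  t_4 = 154  t_5 = 644  …  t_{11} = 1452416  t_{12} = 5292448  t_{13} = 19299392  t_{14} = 70353472.

70353472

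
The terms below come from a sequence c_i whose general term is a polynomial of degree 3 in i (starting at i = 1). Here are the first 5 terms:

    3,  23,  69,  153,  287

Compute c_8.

1109

1st diffs: 20, 46, 84, 134.
2nd diffs: 26, 38, 50.
3rd diffs: 12, 12 (constant).
Newton forward-difference form: c_i = 3 + 20·C(i-1,1) + 26·C(i-1,2) + 12·C(i-1,3).
At i = 8: i-1 = 7, so c_8 = 3 + 140 + 546 + 420 = 1109.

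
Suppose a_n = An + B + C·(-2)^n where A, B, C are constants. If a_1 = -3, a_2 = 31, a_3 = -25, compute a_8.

1315

The three given values yield: A + B - 2C = -3; 2A + B + 4C = 31; 3A + B - 8C = -25.
Subtracting the first from the second: A + 6C = 34.
Subtracting the second from the third: A - 12C = -56.
Solving: C = 5, A = 4, then B = 3.
Therefore a_8 = 32 + 3 + 5·256 = 1315.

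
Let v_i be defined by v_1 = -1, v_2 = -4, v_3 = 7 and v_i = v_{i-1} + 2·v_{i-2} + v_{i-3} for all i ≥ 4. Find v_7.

Step forward from the initial values:
v_4 = -2;  v_5 = 8;  v_6 = 11;  v_7 = 25.

25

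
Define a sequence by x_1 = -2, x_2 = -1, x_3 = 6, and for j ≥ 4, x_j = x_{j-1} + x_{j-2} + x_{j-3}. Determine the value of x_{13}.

Step forward from the initial values:
x_4 = 3; x_5 = 8; x_6 = 17; x_7 = 28; x_8 = 53; x_9 = 98; x_{10} = 179; x_{11} = 330; x_{12} = 607; x_{13} = 1116.

1116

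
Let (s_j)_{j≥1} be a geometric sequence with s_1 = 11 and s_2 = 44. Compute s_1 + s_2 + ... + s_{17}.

Common ratio r = 4.
s_j = 11·4^(j-1).
S = 11·(4^17 - 1)/(4 - 1) = 11·(17179869184 - 1)/(3) = 62992853671.

62992853671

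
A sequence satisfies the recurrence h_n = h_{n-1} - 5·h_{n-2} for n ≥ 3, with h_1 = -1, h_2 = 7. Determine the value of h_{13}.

Compute successive terms:
h_3 = 12; h_4 = -23; h_5 = -83; …; h_{10} = -3383; h_{11} = 6357; h_{12} = 23272; h_{13} = -8513.

-8513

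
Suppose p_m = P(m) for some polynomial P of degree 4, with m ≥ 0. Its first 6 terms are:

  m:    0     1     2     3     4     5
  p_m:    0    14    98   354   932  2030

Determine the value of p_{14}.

1st diffs: 14, 84, 256, 578, 1098.
2nd diffs: 70, 172, 322, 520.
3rd diffs: 102, 150, 198.
4th diffs: 48, 48 (constant).
So p_m = 2m^4 + 5m^3 + 6m^2 + m.
Evaluating at m = 14 gives p_{14} = 91742.

91742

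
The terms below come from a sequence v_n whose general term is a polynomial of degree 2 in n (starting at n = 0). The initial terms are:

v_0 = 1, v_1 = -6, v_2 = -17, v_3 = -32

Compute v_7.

1st diffs: -7, -11, -15.
2nd diffs: -4, -4 (constant).
Newton forward-difference form: v_n = 1 + (-7)·C(n,1) + (-4)·C(n,2).
At n = 7: n = 7, so v_7 = 1 - 49 - 84 = -132.

-132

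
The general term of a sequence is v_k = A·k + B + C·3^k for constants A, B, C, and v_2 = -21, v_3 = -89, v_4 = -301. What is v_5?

-945

The three given values yield: 2A + B + 9C = -21; 3A + B + 27C = -89; 4A + B + 81C = -301.
Subtracting the first from the second: A + 18C = -68.
Subtracting the second from the third: A + 54C = -212.
Solving: C = -4, A = 4, then B = 7.
So v_k = 4·k + 7 + (-4)·3^k; at k=5 this is -945.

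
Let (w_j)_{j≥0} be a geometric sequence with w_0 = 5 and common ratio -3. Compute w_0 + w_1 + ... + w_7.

-8200

w_j = 5·(-3)^(j-0).
S = 5·((-3)^8 - 1)/(-3 - 1) = 5·(6561 - 1)/(-4) = -8200.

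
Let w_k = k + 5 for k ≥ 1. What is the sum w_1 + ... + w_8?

Over k = 1..8: Σk = 36.
Total = (1)·36 + (5)·8 = 76.

76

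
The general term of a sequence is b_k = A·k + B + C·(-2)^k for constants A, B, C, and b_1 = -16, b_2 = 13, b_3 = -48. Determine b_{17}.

-655382

The three given values yield: A + B - 2C = -16; 2A + B + 4C = 13; 3A + B - 8C = -48.
Subtracting the first from the second: A + 6C = 29.
Subtracting the second from the third: A - 12C = -61.
Solving: C = 5, A = -1, then B = -5.
Hence b_{17} = -1·17 + (-5) + 5·(-131072) = -655382.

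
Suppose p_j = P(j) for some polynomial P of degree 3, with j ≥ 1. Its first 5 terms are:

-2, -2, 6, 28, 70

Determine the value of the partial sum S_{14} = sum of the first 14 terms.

8890

1st diffs: 0, 8, 22, 42.
2nd diffs: 8, 14, 20.
3rd diffs: 6, 6 (constant).
So p_j = j^3 - 2j^2 - j.
Continuing: …, 138, 238, 376, 558, …, p_{14} = 2338.
Summing j = 1..14 (14 terms) gives 8890.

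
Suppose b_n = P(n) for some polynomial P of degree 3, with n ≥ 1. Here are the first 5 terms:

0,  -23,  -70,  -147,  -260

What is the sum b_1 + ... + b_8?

1st diffs: -23, -47, -77, -113.
2nd diffs: -24, -30, -36.
3rd diffs: -6, -6 (constant).
Newton forward-difference form: b_n = (-23)·C(n-1,1) + (-24)·C(n-1,2) + (-6)·C(n-1,3).
Continuing: -415, -618, -875.
Summing n = 1..8 (8 terms) gives -2408.

-2408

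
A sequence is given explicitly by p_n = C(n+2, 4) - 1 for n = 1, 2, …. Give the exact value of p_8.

209

C(10, 4) = 210, so p_8 = 209.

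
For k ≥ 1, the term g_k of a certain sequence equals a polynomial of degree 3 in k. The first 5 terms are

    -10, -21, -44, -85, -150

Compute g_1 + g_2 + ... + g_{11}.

1st diffs: -11, -23, -41, -65.
2nd diffs: -12, -18, -24.
3rd diffs: -6, -6 (constant).
Newton forward-difference form: g_k = -10 + (-11)·C(k-1,1) + (-12)·C(k-1,2) + (-6)·C(k-1,3).
Continuing: …, -245, -376, -549, -770, …, g_{11} = -1380.
Summing k = 1..11 (11 terms) gives -4675.

-4675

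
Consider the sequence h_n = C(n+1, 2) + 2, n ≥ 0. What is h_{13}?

93

C(14, 2) = 91, so h_{13} = 93.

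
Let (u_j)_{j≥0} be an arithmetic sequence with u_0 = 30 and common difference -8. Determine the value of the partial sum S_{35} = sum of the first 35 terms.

u_j = 30 + (j - 0)·(-8).
u_{34} = -242; S = 35·(30 + (-242))/2 = -3710.

-3710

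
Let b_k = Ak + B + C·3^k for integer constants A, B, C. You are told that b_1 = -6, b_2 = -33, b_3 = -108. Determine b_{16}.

The three given values yield: A + B + 3C = -6; 2A + B + 9C = -33; 3A + B + 27C = -108.
Subtracting the first from the second: A + 6C = -27.
Subtracting the second from the third: A + 18C = -75.
Solving: C = -4, A = -3, then B = 9.
Hence b_{16} = -3·16 + 9 + (-4)·43046721 = -172186923.

-172186923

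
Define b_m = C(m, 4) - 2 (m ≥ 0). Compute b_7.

33

C(7, 4) = 35, so b_7 = 33.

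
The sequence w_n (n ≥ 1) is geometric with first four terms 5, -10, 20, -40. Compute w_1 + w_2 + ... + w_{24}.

-27962025

Common ratio r = -2.
w_n = 5·(-2)^(n-1).
S = 5·((-2)^24 - 1)/(-2 - 1) = 5·(16777216 - 1)/(-3) = -27962025.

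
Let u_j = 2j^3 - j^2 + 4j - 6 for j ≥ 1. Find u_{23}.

23891

u_{23} = 2·23^3 - 1·23^2 + 4·23 - 6 = 23891.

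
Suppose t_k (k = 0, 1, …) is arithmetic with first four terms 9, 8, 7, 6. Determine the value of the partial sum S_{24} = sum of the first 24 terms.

-60

Common difference d = -1.
t_k = 9 + (k - 0)·(-1).
t_{23} = -14; S = 24·(9 + (-14))/2 = -60.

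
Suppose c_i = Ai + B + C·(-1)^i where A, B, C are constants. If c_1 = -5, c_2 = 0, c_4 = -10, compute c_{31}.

Write the equations: A + B - C = -5; 2A + B + C = 0; 4A + B + C = -10.
Subtracting the first from the second: A + 2C = 5.
Subtracting the second from the third: 2A = -10.
Solving: C = 5, A = -5, then B = 5.
Hence c_{31} = -5·31 + 5 + 5·(-1) = -155.

-155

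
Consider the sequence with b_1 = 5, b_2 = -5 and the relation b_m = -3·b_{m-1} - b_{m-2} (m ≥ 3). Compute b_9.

3050

b_3 = 10, b_4 = -25, b_5 = 65, b_6 = -170, b_7 = 445, b_8 = -1165, b_9 = 3050.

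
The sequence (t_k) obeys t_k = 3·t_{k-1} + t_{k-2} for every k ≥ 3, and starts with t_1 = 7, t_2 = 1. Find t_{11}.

Iterate the recurrence:
t_3 = 10, t_4 = 31, t_5 = 103, t_6 = 340, t_7 = 1123, t_8 = 3709, t_9 = 12250, t_{10} = 40459, t_{11} = 133627.

133627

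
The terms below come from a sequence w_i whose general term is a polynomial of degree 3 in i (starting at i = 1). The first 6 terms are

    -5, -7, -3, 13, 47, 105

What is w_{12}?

1293

1st diffs: -2, 4, 16, 34, 58.
2nd diffs: 6, 12, 18, 24.
3rd diffs: 6, 6, 6 (constant).
Newton forward-difference form: w_i = -5 + (-2)·C(i-1,1) + 6·C(i-1,2) + 6·C(i-1,3).
At i = 12: i-1 = 11, so w_{12} = -5 - 22 + 330 + 990 = 1293.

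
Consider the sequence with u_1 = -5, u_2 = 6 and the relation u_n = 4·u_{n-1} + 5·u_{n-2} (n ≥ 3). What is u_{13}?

40690099

Applying the relation repeatedly:
u_3 = -1; u_4 = 26; u_5 = 99; …; u_{10} = 325526; u_{11} = 1627599; u_{12} = 8138026; u_{13} = 40690099.
(Characteristic roots are 5 and -1.)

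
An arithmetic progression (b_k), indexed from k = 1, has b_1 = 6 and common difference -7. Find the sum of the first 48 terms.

b_k = 6 + (k - 1)·(-7).
b_{48} = -323; S = 48·(6 + (-323))/2 = -7608.

-7608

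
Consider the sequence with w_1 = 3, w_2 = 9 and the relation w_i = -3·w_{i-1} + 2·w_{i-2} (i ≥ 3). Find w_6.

1017

Applying the relation repeatedly:
w_3 = -21, w_4 = 81, w_5 = -285, w_6 = 1017.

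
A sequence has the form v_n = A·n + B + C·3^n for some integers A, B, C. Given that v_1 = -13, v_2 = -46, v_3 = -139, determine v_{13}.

At n = 1, 2, 3: A + B + 3C = -13; 2A + B + 9C = -46; 3A + B + 27C = -139.
Subtracting the first from the second: A + 6C = -33.
Subtracting the second from the third: A + 18C = -93.
Solving: C = -5, A = -3, then B = 5.
Therefore v_{13} = -39 + 5 + (-5)·1594323 = -7971649.

-7971649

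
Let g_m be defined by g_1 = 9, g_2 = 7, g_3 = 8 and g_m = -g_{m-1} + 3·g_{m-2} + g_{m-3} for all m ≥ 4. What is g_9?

Step forward from the initial values:
g_4 = 22  g_5 = 9  g_6 = 65  g_7 = -16  g_8 = 220  g_9 = -203.

-203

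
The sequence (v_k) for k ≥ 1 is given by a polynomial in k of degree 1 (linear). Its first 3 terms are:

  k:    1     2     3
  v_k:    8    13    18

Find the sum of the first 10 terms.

305

1st diffs: 5, 5 (constant).
So v_k = 5k + 3.
Continuing: …, 23, 28, 33, 38, …, v_{10} = 53.
Summing k = 1..10 (10 terms) gives 305.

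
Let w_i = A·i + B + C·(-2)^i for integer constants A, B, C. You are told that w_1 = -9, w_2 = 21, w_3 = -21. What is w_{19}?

-2097045

At i = 1, 2, 3: A + B - 2C = -9; 2A + B + 4C = 21; 3A + B - 8C = -21.
Subtracting the first from the second: A + 6C = 30.
Subtracting the second from the third: A - 12C = -42.
Solving: C = 4, A = 6, then B = -7.
Hence w_{19} = 6·19 + (-7) + 4·(-524288) = -2097045.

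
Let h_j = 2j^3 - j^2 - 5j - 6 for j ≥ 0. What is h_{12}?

h_{12} = 2·12^3 - 1·12^2 - 5·12 - 6 = 3246.

3246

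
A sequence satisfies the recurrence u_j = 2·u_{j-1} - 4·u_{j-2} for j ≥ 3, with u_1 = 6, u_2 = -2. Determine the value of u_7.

384

Applying the relation repeatedly:
u_3 = -28;  u_4 = -48;  u_5 = 16;  u_6 = 224;  u_7 = 384.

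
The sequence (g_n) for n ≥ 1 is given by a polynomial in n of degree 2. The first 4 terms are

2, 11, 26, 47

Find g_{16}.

1st diffs: 9, 15, 21.
2nd diffs: 6, 6 (constant).
Newton forward-difference form: g_n = 2 + 9·C(n-1,1) + 6·C(n-1,2).
At n = 16: n-1 = 15, so g_{16} = 2 + 135 + 630 = 767.

767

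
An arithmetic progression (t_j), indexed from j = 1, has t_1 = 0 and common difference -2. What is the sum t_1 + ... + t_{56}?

-3080

t_j = 0 + (j - 1)·(-2).
t_{56} = -110; S = 56·(0 + (-110))/2 = -3080.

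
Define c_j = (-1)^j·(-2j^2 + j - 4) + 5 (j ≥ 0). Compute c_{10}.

-189

(-1)^10 = 1; -2j^2 + j - 4 at j=10 is -194; so c_{10} = -189.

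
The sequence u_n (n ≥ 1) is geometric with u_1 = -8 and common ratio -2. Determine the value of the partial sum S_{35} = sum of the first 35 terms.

u_n = (-8)·(-2)^(n-1).
S = (-8)·((-2)^35 - 1)/(-2 - 1) = (-8)·(-34359738368 - 1)/(-3) = -91625968984.

-91625968984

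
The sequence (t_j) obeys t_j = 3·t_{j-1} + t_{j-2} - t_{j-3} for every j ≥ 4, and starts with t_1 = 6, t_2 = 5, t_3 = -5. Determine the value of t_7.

-597

Iterate the recurrence:
t_4 = -16, t_5 = -58, t_6 = -185, t_7 = -597.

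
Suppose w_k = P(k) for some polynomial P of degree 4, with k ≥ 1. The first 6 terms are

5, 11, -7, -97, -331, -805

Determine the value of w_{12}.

-17089

1st diffs: 6, -18, -90, -234, -474.
2nd diffs: -24, -72, -144, -240.
3rd diffs: -48, -72, -96.
4th diffs: -24, -24 (constant).
Newton forward-difference form: w_k = 5 + 6·C(k-1,1) + (-24)·C(k-1,2) + (-48)·C(k-1,3) + (-24)·C(k-1,4).
At k = 12: k-1 = 11, so w_{12} = 5 + 66 - 1320 - 7920 - 7920 = -17089.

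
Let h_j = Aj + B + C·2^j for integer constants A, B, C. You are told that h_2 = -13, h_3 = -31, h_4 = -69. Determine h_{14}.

At j = 2, 3, 4: 2A + B + 4C = -13; 3A + B + 8C = -31; 4A + B + 16C = -69.
Subtracting the first from the second: A + 4C = -18.
Subtracting the second from the third: A + 8C = -38.
Solving: C = -5, A = 2, then B = 3.
Therefore h_{14} = 28 + 3 + (-5)·16384 = -81889.

-81889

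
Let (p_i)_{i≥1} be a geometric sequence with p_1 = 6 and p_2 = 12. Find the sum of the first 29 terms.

Common ratio r = 2.
p_i = 6·2^(i-1).
S = 6·(2^29 - 1)/(2 - 1) = 6·(536870912 - 1)/(1) = 3221225466.

3221225466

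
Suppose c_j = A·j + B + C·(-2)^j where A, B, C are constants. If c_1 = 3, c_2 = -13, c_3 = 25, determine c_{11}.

6161

Write the equations: A + B - 2C = 3; 2A + B + 4C = -13; 3A + B - 8C = 25.
Subtracting the first from the second: A + 6C = -16.
Subtracting the second from the third: A - 12C = 38.
Solving: C = -3, A = 2, then B = -5.
So c_j = 2·j + (-5) + (-3)·(-2)^j; at j=11 this is 6161.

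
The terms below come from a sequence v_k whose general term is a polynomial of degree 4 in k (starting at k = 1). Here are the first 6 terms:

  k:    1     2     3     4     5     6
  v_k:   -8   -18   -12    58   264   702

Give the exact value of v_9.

1st diffs: -10, 6, 70, 206, 438.
2nd diffs: 16, 64, 136, 232.
3rd diffs: 48, 72, 96.
4th diffs: 24, 24 (constant).
Newton forward-difference form: v_k = -8 + (-10)·C(k-1,1) + 16·C(k-1,2) + 48·C(k-1,3) + 24·C(k-1,4).
At k = 9: k-1 = 8, so v_9 = -8 - 80 + 448 + 2688 + 1680 = 4728.

4728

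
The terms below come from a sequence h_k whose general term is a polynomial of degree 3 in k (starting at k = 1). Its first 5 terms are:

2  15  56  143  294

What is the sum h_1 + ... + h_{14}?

1st diffs: 13, 41, 87, 151.
2nd diffs: 28, 46, 64.
3rd diffs: 18, 18 (constant).
Newton forward-difference form: h_k = 2 + 13·C(k-1,1) + 28·C(k-1,2) + 18·C(k-1,3).
Continuing: …, 527, 860, 1311, 1898, …, h_{14} = 7503.
Summing k = 1..14 (14 terms) gives 29421.

29421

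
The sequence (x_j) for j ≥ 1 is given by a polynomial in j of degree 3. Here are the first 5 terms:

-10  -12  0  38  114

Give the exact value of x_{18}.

1st diffs: -2, 12, 38, 76.
2nd diffs: 14, 26, 38.
3rd diffs: 12, 12 (constant).
So x_j = 2j^3 - 5j^2 - j - 6.
Evaluating at j = 18 gives x_{18} = 10020.

10020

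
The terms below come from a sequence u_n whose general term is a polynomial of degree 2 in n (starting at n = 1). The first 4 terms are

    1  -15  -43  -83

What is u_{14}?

1st diffs: -16, -28, -40.
2nd diffs: -12, -12 (constant).
So u_n = -6n^2 + 2n + 5.
Evaluating at n = 14 gives u_{14} = -1143.

-1143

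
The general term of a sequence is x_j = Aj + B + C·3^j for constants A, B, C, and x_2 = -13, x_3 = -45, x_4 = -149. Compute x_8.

-13093

Plug in j = 2, 3, 4: 2A + B + 9C = -13; 3A + B + 27C = -45; 4A + B + 81C = -149.
Subtracting the first from the second: A + 18C = -32.
Subtracting the second from the third: A + 54C = -104.
Solving: C = -2, A = 4, then B = -3.
So x_j = 4·j + (-3) + (-2)·3^j; at j=8 this is -13093.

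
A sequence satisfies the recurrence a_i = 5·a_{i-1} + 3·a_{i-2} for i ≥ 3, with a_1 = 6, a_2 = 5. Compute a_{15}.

Iterate the recurrence:
a_3 = 43, a_4 = 230, a_5 = 1279, …, a_{12} = 205145165, a_{13} = 1136787574, a_{14} = 6299373365, a_{15} = 34907229547.

34907229547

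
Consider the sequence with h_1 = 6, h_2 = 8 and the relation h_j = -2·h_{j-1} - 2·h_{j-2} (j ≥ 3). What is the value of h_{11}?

-448

Applying the relation repeatedly:
h_3 = -28  h_4 = 40  h_5 = -24  h_6 = -32  h_7 = 112  h_8 = -160  h_9 = 96  h_{10} = 128  h_{11} = -448.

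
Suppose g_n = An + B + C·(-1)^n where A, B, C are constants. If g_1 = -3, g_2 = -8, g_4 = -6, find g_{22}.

12

Plug in n = 1, 2, 4: A + B - C = -3; 2A + B + C = -8; 4A + B + C = -6.
Subtracting the first from the second: A + 2C = -5.
Subtracting the second from the third: 2A = 2.
Solving: C = -3, A = 1, then B = -7.
Hence g_{22} = 1·22 + (-7) + (-3)·1 = 12.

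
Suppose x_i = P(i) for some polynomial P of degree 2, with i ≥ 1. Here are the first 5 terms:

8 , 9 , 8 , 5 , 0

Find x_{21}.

-352

1st diffs: 1, -1, -3, -5.
2nd diffs: -2, -2, -2 (constant).
So x_i = -i^2 + 4i + 5.
Evaluating at i = 21 gives x_{21} = -352.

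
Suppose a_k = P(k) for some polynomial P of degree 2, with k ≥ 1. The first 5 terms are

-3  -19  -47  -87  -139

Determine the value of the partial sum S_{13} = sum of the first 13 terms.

-4719

1st diffs: -16, -28, -40, -52.
2nd diffs: -12, -12, -12 (constant).
Newton forward-difference form: a_k = -3 + (-16)·C(k-1,1) + (-12)·C(k-1,2).
Continuing: …, -203, -279, -367, -467, …, a_{13} = -987.
Summing k = 1..13 (13 terms) gives -4719.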